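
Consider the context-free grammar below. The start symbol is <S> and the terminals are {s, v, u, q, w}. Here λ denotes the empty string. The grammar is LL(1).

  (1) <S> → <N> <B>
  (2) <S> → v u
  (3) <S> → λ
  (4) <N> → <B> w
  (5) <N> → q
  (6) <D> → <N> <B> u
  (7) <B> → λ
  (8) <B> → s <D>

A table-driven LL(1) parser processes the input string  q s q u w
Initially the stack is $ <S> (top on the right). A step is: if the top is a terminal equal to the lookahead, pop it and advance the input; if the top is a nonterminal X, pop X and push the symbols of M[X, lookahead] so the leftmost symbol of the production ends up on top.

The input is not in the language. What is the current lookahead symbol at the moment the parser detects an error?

w

step 1: stack=$ <S>  input=q s q u w $  — expand <S> → <N> <B>
step 2: stack=$ <B> <N>  input=q s q u w $  — expand <N> → q
step 3: stack=$ <B> q  input=q s q u w $  — match q
step 4: stack=$ <B>  input=s q u w $  — expand <B> → s <D>
step 5: stack=$ <D> s  input=s q u w $  — match s
step 6: stack=$ <D>  input=q u w $  — expand <D> → <N> <B> u
step 7: stack=$ u <B> <N>  input=q u w $  — expand <N> → q
step 8: stack=$ u <B> q  input=q u w $  — match q
step 9: stack=$ u <B>  input=u w $  — expand <B> → λ
step 10: stack=$ u  input=u w $  — match u
step 11: stack=$  input=w $  — error: stack empty but input remains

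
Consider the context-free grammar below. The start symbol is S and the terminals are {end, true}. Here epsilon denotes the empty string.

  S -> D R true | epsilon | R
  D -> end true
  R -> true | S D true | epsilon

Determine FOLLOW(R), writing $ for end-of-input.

{$, end, true}

FIRST(D) = {end}
FIRST(S) = {epsilon, end, true}  (via D R true, R)
FIRST(R) = {epsilon, end, true}  (via S D true)
FOLLOW(S) includes $ since S is the start symbol.
FOLLOW(S): in R->S D true, S is followed by D true with FIRST {end}. Thus FOLLOW(S) = {$, end}.
FOLLOW(D): in S->D R true, D is followed by R true with FIRST {end, true}; in R->S D true, D is followed by true with FIRST {true}. Thus FOLLOW(D) = {end, true}.
FOLLOW(R): in S->D R true, R is followed by true with FIRST {true}; in S->R, the suffix after R is empty, so FOLLOW(R) ⊇ FOLLOW(S) = {$, end}. Thus FOLLOW(R) = {$, end, true}.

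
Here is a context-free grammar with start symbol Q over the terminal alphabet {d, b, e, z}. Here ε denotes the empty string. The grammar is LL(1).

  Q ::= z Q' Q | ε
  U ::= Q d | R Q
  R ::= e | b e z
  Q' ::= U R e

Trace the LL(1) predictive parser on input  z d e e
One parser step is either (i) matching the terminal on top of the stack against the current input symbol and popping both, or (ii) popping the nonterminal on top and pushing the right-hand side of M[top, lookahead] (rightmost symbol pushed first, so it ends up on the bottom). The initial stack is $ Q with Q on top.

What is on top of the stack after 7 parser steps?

e

step 1: stack=$ Q  input=z d e e $  — expand Q ::= z Q' Q
step 2: stack=$ Q Q' z  input=z d e e $  — match z
step 3: stack=$ Q Q'  input=d e e $  — expand Q' ::= U R e
step 4: stack=$ Q e R U  input=d e e $  — expand U ::= Q d
step 5: stack=$ Q e R d Q  input=d e e $  — expand Q ::= ε
step 6: stack=$ Q e R d  input=d e e $  — match d
step 7: stack=$ Q e R  input=e e $  — expand R ::= e
Stack after step 7: $ Q e e (top = e).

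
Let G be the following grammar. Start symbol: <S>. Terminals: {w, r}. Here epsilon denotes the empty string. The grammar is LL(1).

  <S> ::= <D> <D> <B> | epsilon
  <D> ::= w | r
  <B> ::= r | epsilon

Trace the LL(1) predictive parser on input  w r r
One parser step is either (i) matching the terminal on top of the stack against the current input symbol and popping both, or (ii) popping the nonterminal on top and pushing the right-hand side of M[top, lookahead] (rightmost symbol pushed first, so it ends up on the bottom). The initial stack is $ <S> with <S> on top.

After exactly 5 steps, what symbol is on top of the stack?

step 1: stack=$ <S>  input=w r r $  — expand <S> ::= <D> <D> <B>
step 2: stack=$ <B> <D> <D>  input=w r r $  — expand <D> ::= w
step 3: stack=$ <B> <D> w  input=w r r $  — match w
step 4: stack=$ <B> <D>  input=r r $  — expand <D> ::= r
step 5: stack=$ <B> r  input=r r $  — match r
Stack after step 5: $ <B> (top = <B>).

<B>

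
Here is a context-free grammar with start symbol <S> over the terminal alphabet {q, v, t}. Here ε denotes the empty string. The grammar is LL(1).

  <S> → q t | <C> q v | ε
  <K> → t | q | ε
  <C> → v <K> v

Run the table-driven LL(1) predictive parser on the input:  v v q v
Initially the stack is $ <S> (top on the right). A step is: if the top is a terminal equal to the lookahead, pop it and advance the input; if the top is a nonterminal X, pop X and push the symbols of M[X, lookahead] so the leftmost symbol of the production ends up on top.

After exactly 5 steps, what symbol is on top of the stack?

step 1: stack=$ <S>  input=v v q v $  — expand <S> → <C> q v
step 2: stack=$ v q <C>  input=v v q v $  — expand <C> → v <K> v
step 3: stack=$ v q v <K> v  input=v v q v $  — match v
step 4: stack=$ v q v <K>  input=v q v $  — expand <K> → ε
step 5: stack=$ v q v  input=v q v $  — match v
Stack after step 5: $ v q (top = q).

q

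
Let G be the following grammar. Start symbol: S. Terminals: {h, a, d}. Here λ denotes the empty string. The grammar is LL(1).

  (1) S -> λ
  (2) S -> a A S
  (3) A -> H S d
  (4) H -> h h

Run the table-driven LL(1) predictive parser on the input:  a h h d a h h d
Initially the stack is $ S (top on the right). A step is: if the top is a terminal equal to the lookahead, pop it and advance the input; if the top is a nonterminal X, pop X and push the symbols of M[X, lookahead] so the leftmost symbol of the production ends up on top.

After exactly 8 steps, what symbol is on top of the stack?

S

     Stack        Input              Action
  1  $ S          a h h d a h h d $  expand S -> a A S
  2  $ S A a      a h h d a h h d $  match a
  3  $ S A        h h d a h h d $    expand A -> H S d
  4  $ S d S H    h h d a h h d $    expand H -> h h
  5  $ S d S h h  h h d a h h d $    match h
  6  $ S d S h    h d a h h d $      match h
  7  $ S d S      d a h h d $        expand S -> λ
  8  $ S d        d a h h d $        match d
Stack after step 8: $ S (top = S).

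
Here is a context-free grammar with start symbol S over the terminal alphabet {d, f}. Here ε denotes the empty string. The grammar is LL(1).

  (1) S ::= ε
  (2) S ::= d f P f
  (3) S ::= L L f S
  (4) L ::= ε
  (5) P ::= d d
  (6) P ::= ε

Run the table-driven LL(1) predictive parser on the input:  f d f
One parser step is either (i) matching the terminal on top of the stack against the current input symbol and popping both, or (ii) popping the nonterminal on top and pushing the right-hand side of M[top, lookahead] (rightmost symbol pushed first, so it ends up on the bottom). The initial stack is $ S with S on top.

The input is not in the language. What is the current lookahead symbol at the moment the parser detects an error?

step 1: stack=$ S  input=f d f $  — expand S ::= L L f S
step 2: stack=$ S f L L  input=f d f $  — expand L ::= ε
step 3: stack=$ S f L  input=f d f $  — expand L ::= ε
step 4: stack=$ S f  input=f d f $  — match f
step 5: stack=$ S  input=d f $  — expand S ::= d f P f
step 6: stack=$ f P f d  input=d f $  — match d
step 7: stack=$ f P f  input=f $  — match f
step 8: stack=$ f P  input=$  — error: M[P, $] is empty

$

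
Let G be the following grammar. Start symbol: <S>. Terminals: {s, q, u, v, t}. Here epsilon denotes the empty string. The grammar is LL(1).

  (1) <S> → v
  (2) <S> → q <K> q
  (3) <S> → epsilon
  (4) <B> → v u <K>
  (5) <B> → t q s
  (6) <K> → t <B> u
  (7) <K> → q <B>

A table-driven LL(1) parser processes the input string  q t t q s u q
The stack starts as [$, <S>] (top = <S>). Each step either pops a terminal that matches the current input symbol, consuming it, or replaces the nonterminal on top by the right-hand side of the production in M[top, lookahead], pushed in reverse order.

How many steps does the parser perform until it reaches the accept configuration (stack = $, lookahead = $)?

10

step 1: stack=$ <S>  input=q t t q s u q $  — expand <S> → q <K> q
step 2: stack=$ q <K> q  input=q t t q s u q $  — match q
step 3: stack=$ q <K>  input=t t q s u q $  — expand <K> → t <B> u
step 4: stack=$ q u <B> t  input=t t q s u q $  — match t
step 5: stack=$ q u <B>  input=t q s u q $  — expand <B> → t q s
step 6: stack=$ q u s q t  input=t q s u q $  — match t
step 7: stack=$ q u s q  input=q s u q $  — match q
step 8: stack=$ q u s  input=s u q $  — match s
step 9: stack=$ q u  input=u q $  — match u
step 10: stack=$ q  input=q $  — match q
Accept reached after 10 steps.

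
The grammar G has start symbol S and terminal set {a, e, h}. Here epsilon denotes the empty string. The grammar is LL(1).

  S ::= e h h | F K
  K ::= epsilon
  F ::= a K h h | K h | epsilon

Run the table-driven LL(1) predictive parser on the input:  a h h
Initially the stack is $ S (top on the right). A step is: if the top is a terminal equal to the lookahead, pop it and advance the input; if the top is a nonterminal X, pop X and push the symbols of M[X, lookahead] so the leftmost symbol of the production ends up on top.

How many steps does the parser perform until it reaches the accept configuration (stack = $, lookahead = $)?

7

     Stack        Input    Action
  1  $ S          a h h $  expand S ::= F K
  2  $ K F        a h h $  expand F ::= a K h h
  3  $ K h h K a  a h h $  match a
  4  $ K h h K    h h $    expand K ::= epsilon
  5  $ K h h      h h $    match h
  6  $ K h        h $      match h
  7  $ K          $        expand K ::= epsilon
Accept reached after 7 steps.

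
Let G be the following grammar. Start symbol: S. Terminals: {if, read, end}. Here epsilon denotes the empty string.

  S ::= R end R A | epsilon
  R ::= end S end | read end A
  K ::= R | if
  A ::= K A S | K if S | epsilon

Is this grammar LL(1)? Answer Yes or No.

No

FIRST(S) = {epsilon, end, read}
FIRST(R) = {end, read}
FIRST(K) = {end, if, read}
FIRST(A) = {epsilon, end, if, read}
FOLLOW(S) = {$, end, if, read}
FOLLOW(R) = {$, end, if, read}
FOLLOW(K) = {$, end, if, read}
FOLLOW(A) = {$, end, if, read}
Cell M[A, end] receives both A ::= K A S and A ::= K if S and A ::= epsilon — the grammar is not LL(1).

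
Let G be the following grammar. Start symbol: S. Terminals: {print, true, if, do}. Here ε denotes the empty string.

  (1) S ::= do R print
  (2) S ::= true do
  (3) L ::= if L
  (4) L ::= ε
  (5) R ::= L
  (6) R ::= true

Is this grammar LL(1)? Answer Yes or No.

Yes

FIRST(S) = {do, true}
FIRST(L) = {ε, if}
FIRST(R) = {ε, if, true}
FOLLOW(S) = {$}
FOLLOW(L) = {print}
FOLLOW(R) = {print}
Each cell of M receives at most one production.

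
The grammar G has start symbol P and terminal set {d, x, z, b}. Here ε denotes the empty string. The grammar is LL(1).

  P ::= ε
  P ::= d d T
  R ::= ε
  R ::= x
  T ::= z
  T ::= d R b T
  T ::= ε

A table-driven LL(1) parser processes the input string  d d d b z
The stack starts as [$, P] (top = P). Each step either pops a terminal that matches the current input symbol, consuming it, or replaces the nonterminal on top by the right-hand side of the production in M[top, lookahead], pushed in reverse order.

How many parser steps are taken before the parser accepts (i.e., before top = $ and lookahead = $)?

     Stack      Input        Action
  1  $ P        d d d b z $  expand P ::= d d T
  2  $ T d d    d d d b z $  match d
  3  $ T d      d d b z $    match d
  4  $ T        d b z $      expand T ::= d R b T
  5  $ T b R d  d b z $      match d
  6  $ T b R    b z $        expand R ::= ε
  7  $ T b      b z $        match b
  8  $ T        z $          expand T ::= z
  9  $ z        z $          match z
Accept reached after 9 steps.

9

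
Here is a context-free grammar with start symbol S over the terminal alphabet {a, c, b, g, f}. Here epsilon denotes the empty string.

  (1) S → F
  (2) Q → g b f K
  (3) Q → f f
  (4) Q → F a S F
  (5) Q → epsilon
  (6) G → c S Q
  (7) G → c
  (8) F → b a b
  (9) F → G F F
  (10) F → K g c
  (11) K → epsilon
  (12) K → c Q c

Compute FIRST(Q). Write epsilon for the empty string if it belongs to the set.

{epsilon, b, c, f, g}

FIRST(G) = {c}
FIRST(K) = {epsilon, c}
FIRST(F) = {b, c, g}  (via G F F, K g c)
FIRST(S) = {b, c, g}  (via F)
FIRST(Q) = {epsilon, b, c, f, g}  (via F a S F)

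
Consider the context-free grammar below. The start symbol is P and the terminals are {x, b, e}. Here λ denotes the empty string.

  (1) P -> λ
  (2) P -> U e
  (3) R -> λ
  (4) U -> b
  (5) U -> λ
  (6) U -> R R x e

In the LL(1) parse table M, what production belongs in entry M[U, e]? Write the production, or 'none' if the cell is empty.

FIRST(R): from R->λ we get {λ}. So FIRST(R) = {λ}.
FIRST(U): from U->b we get {b}; from U->λ we get {λ}; from U->R R x e we get {x}. So FIRST(U) = {λ, b, x}.
FIRST(P): from P->λ we get {λ}; from P->U e we get {b, e, x}. So FIRST(P) = {λ, b, e, x}.
FOLLOW(P) includes $ since P is the start symbol.
FOLLOW(U): in P->U e, U is followed by e with FIRST {e}. Thus FOLLOW(U) = {e}.
For U -> b: FIRST(b) = {b}, so it goes in M[U, t] for t ∈ {b}.
For U -> λ: FIRST(λ) = {λ}, so it goes in M[U, t] for t ∈ {}; since λ ∈ FIRST, also for every t ∈ FOLLOW(U) = {e}.
For U -> R R x e: FIRST(R R x e) = {x}, so it goes in M[U, t] for t ∈ {x}.

U -> λ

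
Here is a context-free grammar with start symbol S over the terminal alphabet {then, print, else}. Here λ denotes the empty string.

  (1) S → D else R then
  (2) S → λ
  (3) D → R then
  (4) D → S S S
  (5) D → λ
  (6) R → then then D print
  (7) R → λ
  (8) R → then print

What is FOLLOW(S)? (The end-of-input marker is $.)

FIRST(R): from R→then then D print we get {then}; from R→λ we get {λ}; from R→then print we get {then}. So FIRST(R) = {λ, then}.
FIRST(S): from S→D else R then we get {else, then}; from S→λ we get {λ}. So FIRST(S) = {λ, else, then}.
FIRST(D): from D→R then we get {then}; from D→S S S we get {λ, else, then}; from D→λ we get {λ}. So FIRST(D) = {λ, else, then}.
FOLLOW(S) includes $ since S is the start symbol.
FOLLOW(D): in S→D else R then, D is followed by else R then with FIRST {else}; in R→then then D print, D is followed by print with FIRST {print}. Thus FOLLOW(D) = {else, print}.
FOLLOW(S): in D→S S S (occurrence 1), S is followed by S S with FIRST {λ, else, then}; in D→S S S (occurrence 1), the suffix after S is nullable, so FOLLOW(S) ⊇ FOLLOW(D) = {else, print}; in D→S S S (occurrence 2), S is followed by S with FIRST {λ, else, then}; in D→S S S (occurrence 2), the suffix after S is nullable, so FOLLOW(S) ⊇ FOLLOW(D) = {else, print}; in D→S S S (occurrence 3), the suffix after S is empty, so FOLLOW(S) ⊇ FOLLOW(D) = {else, print}. Thus FOLLOW(S) = {$, else, print, then}.
FOLLOW(R): in S→D else R then, R is followed by then with FIRST {then}; in D→R then, R is followed by then with FIRST {then}. Thus FOLLOW(R) = {then}.

{$, else, print, then}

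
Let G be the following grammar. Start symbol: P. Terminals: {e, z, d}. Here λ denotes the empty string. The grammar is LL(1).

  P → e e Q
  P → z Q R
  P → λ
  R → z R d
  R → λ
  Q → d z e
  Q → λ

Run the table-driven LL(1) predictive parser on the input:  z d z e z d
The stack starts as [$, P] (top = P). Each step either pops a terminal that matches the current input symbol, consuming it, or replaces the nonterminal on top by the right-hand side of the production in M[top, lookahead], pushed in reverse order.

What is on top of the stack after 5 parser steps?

step 1: stack=$ P  input=z d z e z d $  — expand P → z Q R
step 2: stack=$ R Q z  input=z d z e z d $  — match z
step 3: stack=$ R Q  input=d z e z d $  — expand Q → d z e
step 4: stack=$ R e z d  input=d z e z d $  — match d
step 5: stack=$ R e z  input=z e z d $  — match z
Stack after step 5: $ R e (top = e).

e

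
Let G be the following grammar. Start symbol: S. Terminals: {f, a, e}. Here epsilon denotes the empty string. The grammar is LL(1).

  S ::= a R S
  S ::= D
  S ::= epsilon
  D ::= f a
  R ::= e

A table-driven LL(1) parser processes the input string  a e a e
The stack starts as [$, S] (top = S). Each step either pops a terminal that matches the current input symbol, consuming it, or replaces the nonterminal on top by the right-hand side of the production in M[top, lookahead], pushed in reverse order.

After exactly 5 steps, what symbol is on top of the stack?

     Stack    Input      Action
  1  $ S      a e a e $  expand S ::= a R S
  2  $ S R a  a e a e $  match a
  3  $ S R    e a e $    expand R ::= e
  4  $ S e    e a e $    match e
  5  $ S      a e $      expand S ::= a R S
Stack after step 5: $ S R a (top = a).

a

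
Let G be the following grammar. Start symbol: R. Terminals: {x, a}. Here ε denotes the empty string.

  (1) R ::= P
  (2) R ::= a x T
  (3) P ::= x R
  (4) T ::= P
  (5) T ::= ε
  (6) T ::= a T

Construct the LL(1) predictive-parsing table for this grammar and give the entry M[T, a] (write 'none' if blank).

FIRST(P): from P::=x R we get {x}. So FIRST(P) = {x}.
FIRST(R): from R::=P we get {x}; from R::=a x T we get {a}. So FIRST(R) = {a, x}.
FIRST(T): from T::=P we get {x}; from T::=ε we get {ε}; from T::=a T we get {a}. So FIRST(T) = {ε, a, x}.
FOLLOW(R) includes $ since R is the start symbol.
FOLLOW(R): in P::=x R, the suffix after R is empty, so FOLLOW(R) ⊇ FOLLOW(P) = {$}. Thus FOLLOW(R) = {$}.
FOLLOW(T): in R::=a x T, the suffix after T is empty, so FOLLOW(T) ⊇ FOLLOW(R) = {$}; in T::=a T, the suffix after T is empty (adds nothing new). Thus FOLLOW(T) = {$}.
For T ::= P: FIRST(P) = {x}, so it goes in M[T, t] for t ∈ {x}.
For T ::= ε: FIRST(ε) = {ε}, so it goes in M[T, t] for t ∈ {}; since ε ∈ FIRST, also for every t ∈ FOLLOW(T) = {$}.
For T ::= a T: FIRST(a T) = {a}, so it goes in M[T, t] for t ∈ {a}.

T ::= a T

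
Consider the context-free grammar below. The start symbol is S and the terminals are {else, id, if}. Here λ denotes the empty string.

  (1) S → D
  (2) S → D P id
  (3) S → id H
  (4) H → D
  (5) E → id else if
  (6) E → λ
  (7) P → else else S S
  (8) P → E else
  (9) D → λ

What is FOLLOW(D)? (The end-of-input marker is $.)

{$, else, id}

FIRST(E): from E→id else if we get {id}; from E→λ we get {λ}. So FIRST(E) = {λ, id}.
FIRST(D): from D→λ we get {λ}. So FIRST(D) = {λ}.
FIRST(H): from H→D we get {λ}. So FIRST(H) = {λ}.
FIRST(P): from P→else else S S we get {else}; from P→E else we get {else, id}. So FIRST(P) = {else, id}.
FIRST(S): from S→D we get {λ}; from S→D P id we get {else, id}; from S→id H we get {id}. So FIRST(S) = {λ, else, id}.
FOLLOW(S) includes $ since S is the start symbol.
FOLLOW(E): in P→E else, E is followed by else with FIRST {else}. Thus FOLLOW(E) = {else}.
FOLLOW(P): in S→D P id, P is followed by id with FIRST {id}. Thus FOLLOW(P) = {id}.
FOLLOW(S): in P→else else S S (occurrence 1), S is followed by S with FIRST {λ, else, id}; in P→else else S S (occurrence 1), the suffix after S is nullable, so FOLLOW(S) ⊇ FOLLOW(P) = {id}; in P→else else S S (occurrence 2), the suffix after S is empty, so FOLLOW(S) ⊇ FOLLOW(P) = {id}. Thus FOLLOW(S) = {$, else, id}.
FOLLOW(H): in S→id H, the suffix after H is empty, so FOLLOW(H) ⊇ FOLLOW(S) = {$, else, id}. Thus FOLLOW(H) = {$, else, id}.
FOLLOW(D): in S→D, the suffix after D is empty, so FOLLOW(D) ⊇ FOLLOW(S) = {$, else, id}; in S→D P id, D is followed by P id with FIRST {else, id}; in H→D, the suffix after D is empty, so FOLLOW(D) ⊇ FOLLOW(H) = {$, else, id}. Thus FOLLOW(D) = {$, else, id}.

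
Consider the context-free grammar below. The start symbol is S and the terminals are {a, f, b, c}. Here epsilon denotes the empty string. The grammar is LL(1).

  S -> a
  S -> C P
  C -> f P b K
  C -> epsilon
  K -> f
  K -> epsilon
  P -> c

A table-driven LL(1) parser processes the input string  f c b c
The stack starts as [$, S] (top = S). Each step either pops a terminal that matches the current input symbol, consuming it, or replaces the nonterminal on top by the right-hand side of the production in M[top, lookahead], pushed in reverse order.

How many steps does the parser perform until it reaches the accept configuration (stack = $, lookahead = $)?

step 1: stack=$ S  input=f c b c $  — expand S -> C P
step 2: stack=$ P C  input=f c b c $  — expand C -> f P b K
step 3: stack=$ P K b P f  input=f c b c $  — match f
step 4: stack=$ P K b P  input=c b c $  — expand P -> c
step 5: stack=$ P K b c  input=c b c $  — match c
step 6: stack=$ P K b  input=b c $  — match b
step 7: stack=$ P K  input=c $  — expand K -> epsilon
step 8: stack=$ P  input=c $  — expand P -> c
step 9: stack=$ c  input=c $  — match c
Accept reached after 9 steps.

9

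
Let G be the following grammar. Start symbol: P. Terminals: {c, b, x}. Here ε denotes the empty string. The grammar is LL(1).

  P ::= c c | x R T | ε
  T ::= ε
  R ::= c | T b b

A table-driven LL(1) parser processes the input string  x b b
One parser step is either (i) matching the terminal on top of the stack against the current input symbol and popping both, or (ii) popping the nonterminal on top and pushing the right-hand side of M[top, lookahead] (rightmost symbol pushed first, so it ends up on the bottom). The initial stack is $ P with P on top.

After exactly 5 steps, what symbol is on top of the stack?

b

step 1: stack=$ P  input=x b b $  — expand P ::= x R T
step 2: stack=$ T R x  input=x b b $  — match x
step 3: stack=$ T R  input=b b $  — expand R ::= T b b
step 4: stack=$ T b b T  input=b b $  — expand T ::= ε
step 5: stack=$ T b b  input=b b $  — match b
Stack after step 5: $ T b (top = b).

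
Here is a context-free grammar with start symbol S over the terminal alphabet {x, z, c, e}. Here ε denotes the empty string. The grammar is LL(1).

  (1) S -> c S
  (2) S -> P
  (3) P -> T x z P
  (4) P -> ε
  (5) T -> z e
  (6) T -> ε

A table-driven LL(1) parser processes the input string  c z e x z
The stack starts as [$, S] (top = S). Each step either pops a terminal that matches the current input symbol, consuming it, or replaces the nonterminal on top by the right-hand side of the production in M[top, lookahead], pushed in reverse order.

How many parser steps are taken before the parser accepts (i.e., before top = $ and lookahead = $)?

      Stack        Input        Action
   1  $ S          c z e x z $  expand S -> c S
   2  $ S c        c z e x z $  match c
   3  $ S          z e x z $    expand S -> P
   4  $ P          z e x z $    expand P -> T x z P
   5  $ P z x T    z e x z $    expand T -> z e
   6  $ P z x e z  z e x z $    match z
   7  $ P z x e    e x z $      match e
   8  $ P z x      x z $        match x
   9  $ P z        z $          match z
  10  $ P          $            expand P -> ε
Accept reached after 10 steps.

10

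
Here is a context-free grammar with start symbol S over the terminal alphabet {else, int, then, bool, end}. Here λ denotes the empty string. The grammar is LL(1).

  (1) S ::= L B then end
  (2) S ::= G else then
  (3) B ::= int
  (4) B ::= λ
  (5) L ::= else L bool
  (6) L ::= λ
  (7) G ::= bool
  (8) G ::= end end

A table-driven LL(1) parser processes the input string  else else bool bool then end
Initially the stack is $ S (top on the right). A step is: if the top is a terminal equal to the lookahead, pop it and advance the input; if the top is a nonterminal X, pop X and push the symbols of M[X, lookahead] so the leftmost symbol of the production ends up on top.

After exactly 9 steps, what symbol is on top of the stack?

     Stack                          Input                           Action
  1  $ S                            else else bool bool then end $  expand S ::= L B then end
  2  $ end then B L                 else else bool bool then end $  expand L ::= else L bool
  3  $ end then B bool L else       else else bool bool then end $  match else
  4  $ end then B bool L            else bool bool then end $       expand L ::= else L bool
  5  $ end then B bool bool L else  else bool bool then end $       match else
  6  $ end then B bool bool L       bool bool then end $            expand L ::= λ
  7  $ end then B bool bool         bool bool then end $            match bool
  8  $ end then B bool              bool then end $                 match bool
  9  $ end then B                   then end $                      expand B ::= λ
Stack after step 9: $ end then (top = then).

then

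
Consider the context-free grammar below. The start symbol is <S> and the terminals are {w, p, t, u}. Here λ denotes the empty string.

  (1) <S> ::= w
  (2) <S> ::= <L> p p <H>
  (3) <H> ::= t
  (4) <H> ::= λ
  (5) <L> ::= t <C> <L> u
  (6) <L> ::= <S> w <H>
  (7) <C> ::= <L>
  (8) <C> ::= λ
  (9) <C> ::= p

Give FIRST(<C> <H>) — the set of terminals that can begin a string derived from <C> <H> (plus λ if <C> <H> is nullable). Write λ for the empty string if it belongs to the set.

FIRST(<H>): from <H>::=t we get {t}; from <H>::=λ we get {λ}. So FIRST(<H>) = {λ, t}.
FIRST(<S>): from <S>::=w we get {w}; from <S>::=<L> p p <H> we get {t, w}. So FIRST(<S>) = {t, w}.
FIRST(<L>): from <L>::=t <C> <L> u we get {t}; from <L>::=<S> w <H> we get {t, w}. So FIRST(<L>) = {t, w}.
FIRST(<C>): from <C>::=<L> we get {t, w}; from <C>::=λ we get {λ}; from <C>::=p we get {p}. So FIRST(<C>) = {λ, p, t, w}.
FIRST(<C> <H>): take FIRST of each symbol in turn, carrying on past any symbol whose FIRST contains λ; result {λ, p, t, w}.

{λ, p, t, w}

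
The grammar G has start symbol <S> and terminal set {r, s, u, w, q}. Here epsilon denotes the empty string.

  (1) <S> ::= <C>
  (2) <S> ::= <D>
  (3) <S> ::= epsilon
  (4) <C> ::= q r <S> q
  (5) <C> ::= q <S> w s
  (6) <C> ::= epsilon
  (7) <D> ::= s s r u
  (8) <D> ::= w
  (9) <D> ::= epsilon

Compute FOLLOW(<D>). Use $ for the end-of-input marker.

{$, q, w}

FIRST(<C>): from <C>::=q r <S> q we get {q}; from <C>::=q <S> w s we get {q}; from <C>::=epsilon we get {epsilon}. So FIRST(<C>) = {epsilon, q}.
FIRST(<D>): from <D>::=s s r u we get {s}; from <D>::=w we get {w}; from <D>::=epsilon we get {epsilon}. So FIRST(<D>) = {epsilon, s, w}.
FIRST(<S>): from <S>::=<C> we get {epsilon, q}; from <S>::=<D> we get {epsilon, s, w}; from <S>::=epsilon we get {epsilon}. So FIRST(<S>) = {epsilon, q, s, w}.
FOLLOW(<S>) includes $ since <S> is the start symbol.
FOLLOW(<S>): in <C>::=q r <S> q, <S> is followed by q with FIRST {q}; in <C>::=q <S> w s, <S> is followed by w s with FIRST {w}. Thus FOLLOW(<S>) = {$, q, w}.
FOLLOW(<C>): in <S>::=<C>, the suffix after <C> is empty, so FOLLOW(<C>) ⊇ FOLLOW(<S>) = {$, q, w}. Thus FOLLOW(<C>) = {$, q, w}.
FOLLOW(<D>): in <S>::=<D>, the suffix after <D> is empty, so FOLLOW(<D>) ⊇ FOLLOW(<S>) = {$, q, w}. Thus FOLLOW(<D>) = {$, q, w}.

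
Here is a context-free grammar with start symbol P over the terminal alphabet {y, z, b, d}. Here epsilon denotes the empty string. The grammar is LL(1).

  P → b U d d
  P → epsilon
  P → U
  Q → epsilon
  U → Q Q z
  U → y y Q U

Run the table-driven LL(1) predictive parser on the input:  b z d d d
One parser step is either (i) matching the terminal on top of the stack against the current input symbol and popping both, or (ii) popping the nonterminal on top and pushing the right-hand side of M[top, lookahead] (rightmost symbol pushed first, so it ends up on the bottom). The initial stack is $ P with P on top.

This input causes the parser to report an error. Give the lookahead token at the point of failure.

     Stack        Input        Action
  1  $ P          b z d d d $  expand P → b U d d
  2  $ d d U b    b z d d d $  match b
  3  $ d d U      z d d d $    expand U → Q Q z
  4  $ d d z Q Q  z d d d $    expand Q → epsilon
  5  $ d d z Q    z d d d $    expand Q → epsilon
  6  $ d d z      z d d d $    match z
  7  $ d d        d d d $      match d
  8  $ d          d d $        match d
  9  $            d $          error: stack empty but input remains

d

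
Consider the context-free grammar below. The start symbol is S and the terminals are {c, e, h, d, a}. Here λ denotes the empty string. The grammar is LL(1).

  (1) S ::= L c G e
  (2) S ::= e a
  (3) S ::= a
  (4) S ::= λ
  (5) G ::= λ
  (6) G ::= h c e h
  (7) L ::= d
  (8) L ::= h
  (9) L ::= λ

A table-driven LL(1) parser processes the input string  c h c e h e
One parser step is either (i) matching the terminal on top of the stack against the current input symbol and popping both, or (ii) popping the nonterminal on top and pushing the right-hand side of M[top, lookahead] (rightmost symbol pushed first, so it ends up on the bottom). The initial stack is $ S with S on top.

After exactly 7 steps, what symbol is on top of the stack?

step 1: stack=$ S  input=c h c e h e $  — expand S ::= L c G e
step 2: stack=$ e G c L  input=c h c e h e $  — expand L ::= λ
step 3: stack=$ e G c  input=c h c e h e $  — match c
step 4: stack=$ e G  input=h c e h e $  — expand G ::= h c e h
step 5: stack=$ e h e c h  input=h c e h e $  — match h
step 6: stack=$ e h e c  input=c e h e $  — match c
step 7: stack=$ e h e  input=e h e $  — match e
Stack after step 7: $ e h (top = h).

h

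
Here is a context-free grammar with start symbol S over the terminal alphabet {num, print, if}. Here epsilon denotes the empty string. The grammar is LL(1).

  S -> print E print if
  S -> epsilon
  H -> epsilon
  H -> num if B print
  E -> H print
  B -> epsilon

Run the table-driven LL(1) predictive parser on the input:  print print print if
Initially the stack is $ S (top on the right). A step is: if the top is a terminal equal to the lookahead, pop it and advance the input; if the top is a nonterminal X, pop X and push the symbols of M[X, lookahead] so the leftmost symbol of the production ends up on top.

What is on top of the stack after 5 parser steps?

print

     Stack               Input                   Action
  1  $ S                 print print print if $  expand S -> print E print if
  2  $ if print E print  print print print if $  match print
  3  $ if print E        print print if $        expand E -> H print
  4  $ if print print H  print print if $        expand H -> epsilon
  5  $ if print print    print print if $        match print
Stack after step 5: $ if print (top = print).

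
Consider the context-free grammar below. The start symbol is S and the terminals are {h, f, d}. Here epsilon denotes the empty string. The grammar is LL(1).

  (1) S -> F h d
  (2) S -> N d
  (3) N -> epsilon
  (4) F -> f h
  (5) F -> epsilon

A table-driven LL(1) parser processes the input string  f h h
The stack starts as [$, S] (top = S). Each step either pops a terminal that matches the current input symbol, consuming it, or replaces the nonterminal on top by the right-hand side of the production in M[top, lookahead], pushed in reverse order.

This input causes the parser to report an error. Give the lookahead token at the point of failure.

$

     Stack      Input    Action
  1  $ S        f h h $  expand S -> F h d
  2  $ d h F    f h h $  expand F -> f h
  3  $ d h h f  f h h $  match f
  4  $ d h h    h h $    match h
  5  $ d h      h $      match h
  6  $ d        $        error: top is terminal d but lookahead is $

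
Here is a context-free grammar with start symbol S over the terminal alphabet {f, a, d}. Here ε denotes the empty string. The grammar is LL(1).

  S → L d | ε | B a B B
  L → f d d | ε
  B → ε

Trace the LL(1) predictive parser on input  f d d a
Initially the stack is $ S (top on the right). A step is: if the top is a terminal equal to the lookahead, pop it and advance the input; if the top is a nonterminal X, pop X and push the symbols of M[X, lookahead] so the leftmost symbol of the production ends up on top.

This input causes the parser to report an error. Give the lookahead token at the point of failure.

a

     Stack      Input      Action
  1  $ S        f d d a $  expand S → L d
  2  $ d L      f d d a $  expand L → f d d
  3  $ d d d f  f d d a $  match f
  4  $ d d d    d d a $    match d
  5  $ d d      d a $      match d
  6  $ d        a $        error: top is terminal d but lookahead is a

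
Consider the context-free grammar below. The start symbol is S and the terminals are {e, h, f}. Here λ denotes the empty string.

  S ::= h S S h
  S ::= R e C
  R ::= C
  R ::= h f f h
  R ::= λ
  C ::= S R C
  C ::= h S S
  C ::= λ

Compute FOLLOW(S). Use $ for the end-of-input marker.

FIRST(S) = {e, h}  (via R e C)
FIRST(C) = {λ, e, h}  (via S R C)
FIRST(R) = {λ, e, h}  (via C)
FOLLOW(S) includes $ since S is the start symbol.
FOLLOW(S): in S::=h S S h (occurrence 1), S is followed by S h with FIRST {e, h}; in S::=h S S h (occurrence 2), S is followed by h with FIRST {h}; in C::=S R C, S is followed by R C with FIRST {λ, e, h}; in C::=S R C, the suffix after S is nullable, so FOLLOW(S) ⊇ FOLLOW(C) = {$, e, h}; in C::=h S S (occurrence 1), S is followed by S with FIRST {e, h}; in C::=h S S (occurrence 2), the suffix after S is empty, so FOLLOW(S) ⊇ FOLLOW(C) = {$, e, h}. Thus FOLLOW(S) = {$, e, h}.
FOLLOW(R): in S::=R e C, R is followed by e C with FIRST {e}; in C::=S R C, R is followed by C with FIRST {λ, e, h}; in C::=S R C, the suffix after R is nullable, so FOLLOW(R) ⊇ FOLLOW(C) = {$, e, h}. Thus FOLLOW(R) = {$, e, h}.
FOLLOW(C): in S::=R e C, the suffix after C is empty, so FOLLOW(C) ⊇ FOLLOW(S) = {$, e, h}; in R::=C, the suffix after C is empty, so FOLLOW(C) ⊇ FOLLOW(R) = {$, e, h}; in C::=S R C, the suffix after C is empty (adds nothing new). Thus FOLLOW(C) = {$, e, h}.

{$, e, h}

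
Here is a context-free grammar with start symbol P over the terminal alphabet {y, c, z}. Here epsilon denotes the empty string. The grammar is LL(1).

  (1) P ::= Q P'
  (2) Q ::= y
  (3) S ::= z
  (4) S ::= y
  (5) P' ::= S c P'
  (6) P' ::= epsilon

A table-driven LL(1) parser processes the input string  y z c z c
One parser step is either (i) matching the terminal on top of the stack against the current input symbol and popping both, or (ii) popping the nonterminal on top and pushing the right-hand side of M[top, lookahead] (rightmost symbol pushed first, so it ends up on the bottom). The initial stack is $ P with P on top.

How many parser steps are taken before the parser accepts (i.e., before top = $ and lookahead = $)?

      Stack     Input        Action
   1  $ P       y z c z c $  expand P ::= Q P'
   2  $ P' Q    y z c z c $  expand Q ::= y
   3  $ P' y    y z c z c $  match y
   4  $ P'      z c z c $    expand P' ::= S c P'
   5  $ P' c S  z c z c $    expand S ::= z
   6  $ P' c z  z c z c $    match z
   7  $ P' c    c z c $      match c
   8  $ P'      z c $        expand P' ::= S c P'
   9  $ P' c S  z c $        expand S ::= z
  10  $ P' c z  z c $        match z
  11  $ P' c    c $          match c
  12  $ P'      $            expand P' ::= epsilon
Accept reached after 12 steps.

12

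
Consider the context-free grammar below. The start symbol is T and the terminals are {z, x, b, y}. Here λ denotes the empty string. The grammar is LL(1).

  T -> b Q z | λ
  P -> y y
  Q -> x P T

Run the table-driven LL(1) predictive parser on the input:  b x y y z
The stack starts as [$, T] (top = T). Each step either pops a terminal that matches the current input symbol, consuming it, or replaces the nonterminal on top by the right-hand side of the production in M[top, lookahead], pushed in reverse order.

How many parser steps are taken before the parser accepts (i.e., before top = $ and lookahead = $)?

9

     Stack      Input        Action
  1  $ T        b x y y z $  expand T -> b Q z
  2  $ z Q b    b x y y z $  match b
  3  $ z Q      x y y z $    expand Q -> x P T
  4  $ z T P x  x y y z $    match x
  5  $ z T P    y y z $      expand P -> y y
  6  $ z T y y  y y z $      match y
  7  $ z T y    y z $        match y
  8  $ z T      z $          expand T -> λ
  9  $ z        z $          match z
Accept reached after 9 steps.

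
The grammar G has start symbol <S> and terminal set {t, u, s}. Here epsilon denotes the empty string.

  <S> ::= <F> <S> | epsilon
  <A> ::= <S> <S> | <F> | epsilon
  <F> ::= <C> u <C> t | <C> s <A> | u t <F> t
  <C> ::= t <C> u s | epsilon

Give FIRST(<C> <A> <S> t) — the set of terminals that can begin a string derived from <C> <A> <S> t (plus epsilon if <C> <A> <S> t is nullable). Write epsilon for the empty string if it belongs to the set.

FIRST(<C>): from <C>::=t <C> u s we get {t}; from <C>::=epsilon we get {epsilon}. So FIRST(<C>) = {epsilon, t}.
FIRST(<F>): from <F>::=<C> u <C> t we get {t, u}; from <F>::=<C> s <A> we get {s, t}; from <F>::=u t <F> t we get {u}. So FIRST(<F>) = {s, t, u}.
FIRST(<S>): from <S>::=<F> <S> we get {s, t, u}; from <S>::=epsilon we get {epsilon}. So FIRST(<S>) = {epsilon, s, t, u}.
FIRST(<A>): from <A>::=<S> <S> we get {epsilon, s, t, u}; from <A>::=<F> we get {s, t, u}; from <A>::=epsilon we get {epsilon}. So FIRST(<A>) = {epsilon, s, t, u}.
FIRST(<C> <A> <S> t): take FIRST of each symbol in turn, carrying on past any symbol whose FIRST contains epsilon; result {s, t, u}.

{s, t, u}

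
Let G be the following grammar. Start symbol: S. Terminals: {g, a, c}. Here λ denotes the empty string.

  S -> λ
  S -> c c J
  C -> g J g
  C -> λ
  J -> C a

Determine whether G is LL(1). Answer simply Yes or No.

Yes

FIRST(S) = {λ, c}
FIRST(C) = {λ, g}
FIRST(J) = {a, g}
FOLLOW(S) = {$}
FOLLOW(C) = {a}
FOLLOW(J) = {$, g}
Each cell of M receives at most one production.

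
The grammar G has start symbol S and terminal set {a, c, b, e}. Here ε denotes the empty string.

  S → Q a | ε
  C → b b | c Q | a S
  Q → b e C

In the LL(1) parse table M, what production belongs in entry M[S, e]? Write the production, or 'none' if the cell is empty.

FIRST(C): from C→b b we get {b}; from C→c Q we get {c}; from C→a S we get {a}. So FIRST(C) = {a, b, c}.
FIRST(Q): from Q→b e C we get {b}. So FIRST(Q) = {b}.
FIRST(S): from S→Q a we get {b}; from S→ε we get {ε}. So FIRST(S) = {ε, b}.
FOLLOW(S) includes $ since S is the start symbol.
FOLLOW(S): in C→a S, the suffix after S is empty, so FOLLOW(S) ⊇ FOLLOW(C) = {a}. Thus FOLLOW(S) = {$, a}.
FOLLOW(C): in Q→b e C, the suffix after C is empty, so FOLLOW(C) ⊇ FOLLOW(Q) = {a}. Thus FOLLOW(C) = {a}.
For S → Q a: FIRST(Q a) = {b}, so it goes in M[S, t] for t ∈ {b}.
For S → ε: FIRST(ε) = {ε}, so it goes in M[S, t] for t ∈ {}; since ε ∈ FIRST, also for every t ∈ FOLLOW(S) = {$, a}.
None of these place a production in M[S, e].

none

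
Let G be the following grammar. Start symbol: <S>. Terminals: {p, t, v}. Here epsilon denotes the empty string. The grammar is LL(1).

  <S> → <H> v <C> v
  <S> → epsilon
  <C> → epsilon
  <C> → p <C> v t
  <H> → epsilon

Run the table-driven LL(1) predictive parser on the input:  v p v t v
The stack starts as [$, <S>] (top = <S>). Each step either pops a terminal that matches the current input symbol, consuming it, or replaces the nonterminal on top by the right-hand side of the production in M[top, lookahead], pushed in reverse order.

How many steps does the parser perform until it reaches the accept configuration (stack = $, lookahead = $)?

9

     Stack          Input        Action
  1  $ <S>          v p v t v $  expand <S> → <H> v <C> v
  2  $ v <C> v <H>  v p v t v $  expand <H> → epsilon
  3  $ v <C> v      v p v t v $  match v
  4  $ v <C>        p v t v $    expand <C> → p <C> v t
  5  $ v t v <C> p  p v t v $    match p
  6  $ v t v <C>    v t v $      expand <C> → epsilon
  7  $ v t v        v t v $      match v
  8  $ v t          t v $        match t
  9  $ v            v $          match v
Accept reached after 9 steps.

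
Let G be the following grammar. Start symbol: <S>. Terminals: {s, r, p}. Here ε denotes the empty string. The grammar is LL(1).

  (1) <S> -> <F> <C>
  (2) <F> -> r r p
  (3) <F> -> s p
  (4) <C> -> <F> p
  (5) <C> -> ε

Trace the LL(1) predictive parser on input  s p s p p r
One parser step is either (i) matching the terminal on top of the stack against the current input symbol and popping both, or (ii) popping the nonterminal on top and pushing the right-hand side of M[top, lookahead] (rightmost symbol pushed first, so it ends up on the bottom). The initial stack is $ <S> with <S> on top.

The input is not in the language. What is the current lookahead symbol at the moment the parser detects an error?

r

      Stack      Input          Action
   1  $ <S>      s p s p p r $  expand <S> -> <F> <C>
   2  $ <C> <F>  s p s p p r $  expand <F> -> s p
   3  $ <C> p s  s p s p p r $  match s
   4  $ <C> p    p s p p r $    match p
   5  $ <C>      s p p r $      expand <C> -> <F> p
   6  $ p <F>    s p p r $      expand <F> -> s p
   7  $ p p s    s p p r $      match s
   8  $ p p      p p r $        match p
   9  $ p        p r $          match p
  10  $          r $            error: stack empty but input remains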